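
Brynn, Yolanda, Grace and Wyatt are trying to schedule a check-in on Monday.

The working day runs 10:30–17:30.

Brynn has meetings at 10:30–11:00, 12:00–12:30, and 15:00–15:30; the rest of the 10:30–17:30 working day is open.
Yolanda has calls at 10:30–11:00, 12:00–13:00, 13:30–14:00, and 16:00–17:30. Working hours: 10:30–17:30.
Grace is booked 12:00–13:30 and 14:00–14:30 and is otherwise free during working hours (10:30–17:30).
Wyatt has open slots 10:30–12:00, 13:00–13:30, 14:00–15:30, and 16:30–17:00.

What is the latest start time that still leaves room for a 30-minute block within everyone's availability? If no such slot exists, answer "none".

Brynn free within 10:30–17:30: 11:00–12:00, 12:30–15:00, 15:30–17:30.
Yolanda free within 10:30–17:30: 11:00–12:00, 13:00–13:30, 14:00–16:00.
Grace free within 10:30–17:30: 10:30–12:00, 13:30–14:00, 14:30–17:30.
Brynn ∩ Yolanda: 11:00–12:00, 13:00–13:30, 14:00–15:00, 15:30–16:00.
Brynn ∩ Yolanda ∩ Grace: 11:00–12:00, 14:30–15:00, 15:30–16:00.
Brynn ∩ Yolanda ∩ Grace ∩ Wyatt: 11:00–12:00, 14:30–15:00.
Windows ≥ 30 min: 11:00–12:00, 14:30–15:00.
Latest start in the last window 14:30–15:00 is 15:00 − 30 min = 14:30.

14:30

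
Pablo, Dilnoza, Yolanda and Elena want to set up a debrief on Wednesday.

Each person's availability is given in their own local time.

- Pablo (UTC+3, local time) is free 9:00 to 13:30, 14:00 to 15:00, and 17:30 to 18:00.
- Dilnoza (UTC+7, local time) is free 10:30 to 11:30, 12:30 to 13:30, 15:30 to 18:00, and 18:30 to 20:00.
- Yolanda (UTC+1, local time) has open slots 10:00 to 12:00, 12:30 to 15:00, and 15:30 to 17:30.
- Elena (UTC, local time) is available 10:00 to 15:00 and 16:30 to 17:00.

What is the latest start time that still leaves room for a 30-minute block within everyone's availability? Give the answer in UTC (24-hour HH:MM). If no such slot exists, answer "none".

11:30

Pablo → UTC: 06:00–10:30, 11:00–12:00, 14:30–15:00.
Dilnoza → UTC: 03:30–04:30, 05:30–06:30, 08:30–11:00, 11:30–13:00.
Yolanda → UTC: 09:00–11:00, 11:30–14:00, 14:30–16:30.
Elena → UTC: 10:00–15:00, 16:30–17:00.
Pablo ∩ Dilnoza: 06:00–06:30, 08:30–10:30, 11:30–12:00.
Pablo ∩ Dilnoza ∩ Yolanda: 09:00–10:30, 11:30–12:00.
Pablo ∩ Dilnoza ∩ Yolanda ∩ Elena: 10:00–10:30, 11:30–12:00.
Windows ≥ 30 min: 10:00–10:30, 11:30–12:00.
Latest start in the last window 11:30–12:00 is 12:00 − 30 min = 11:30.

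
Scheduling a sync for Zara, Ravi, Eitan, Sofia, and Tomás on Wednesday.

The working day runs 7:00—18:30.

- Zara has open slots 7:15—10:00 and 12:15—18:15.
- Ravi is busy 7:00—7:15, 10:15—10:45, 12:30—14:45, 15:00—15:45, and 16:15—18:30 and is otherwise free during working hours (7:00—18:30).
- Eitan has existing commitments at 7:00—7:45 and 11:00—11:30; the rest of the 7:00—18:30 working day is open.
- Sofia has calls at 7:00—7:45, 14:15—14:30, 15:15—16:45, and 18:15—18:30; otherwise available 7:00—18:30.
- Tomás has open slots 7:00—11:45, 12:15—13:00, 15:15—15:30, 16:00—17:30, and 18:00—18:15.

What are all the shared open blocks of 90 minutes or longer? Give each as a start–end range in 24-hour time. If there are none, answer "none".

Ravi free within 07:00–18:30: 07:15–10:15, 10:45–12:30, 14:45–15:00, 15:45–16:15.
Eitan free within 07:00–18:30: 07:45–11:00, 11:30–18:30.
Sofia free within 07:00–18:30: 07:45–14:15, 14:30–15:15, 16:45–18:15.
Zara ∩ Ravi: 07:15–10:00, 12:15–12:30, 14:45–15:00, 15:45–16:15.
Zara ∩ Ravi ∩ Eitan: 07:45–10:00, 12:15–12:30, 14:45–15:00, 15:45–16:15.
Zara ∩ Ravi ∩ Eitan ∩ Sofia: 07:45–10:00, 12:15–12:30, 14:45–15:00.
Zara ∩ Ravi ∩ Eitan ∩ Sofia ∩ Tomás: 07:45–10:00, 12:15–12:30.
Windows ≥ 90 min: 07:45–10:00.

07:45–10:00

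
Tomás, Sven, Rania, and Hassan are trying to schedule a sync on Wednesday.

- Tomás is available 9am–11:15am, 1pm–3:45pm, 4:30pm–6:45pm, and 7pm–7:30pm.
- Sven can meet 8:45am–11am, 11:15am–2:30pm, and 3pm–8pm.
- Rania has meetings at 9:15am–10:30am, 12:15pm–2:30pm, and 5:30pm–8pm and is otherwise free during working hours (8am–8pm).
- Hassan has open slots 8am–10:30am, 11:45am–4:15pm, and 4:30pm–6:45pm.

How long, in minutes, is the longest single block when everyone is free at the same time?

Rania free within 08:00–20:00: 08:00–09:15, 10:30–12:15, 14:30–17:30.
Tomás ∩ Sven: 09:00–11:00, 13:00–14:30, 15:00–15:45, 16:30–18:45, 19:00–19:30.
Tomás ∩ Sven ∩ Rania: 09:00–09:15, 10:30–11:00, 15:00–15:45, 16:30–17:30.
Tomás ∩ Sven ∩ Rania ∩ Hassan: 09:00–09:15, 15:00–15:45, 16:30–17:30.
Common window lengths: 15, 45, 60 min; longest is 60.

60 minutes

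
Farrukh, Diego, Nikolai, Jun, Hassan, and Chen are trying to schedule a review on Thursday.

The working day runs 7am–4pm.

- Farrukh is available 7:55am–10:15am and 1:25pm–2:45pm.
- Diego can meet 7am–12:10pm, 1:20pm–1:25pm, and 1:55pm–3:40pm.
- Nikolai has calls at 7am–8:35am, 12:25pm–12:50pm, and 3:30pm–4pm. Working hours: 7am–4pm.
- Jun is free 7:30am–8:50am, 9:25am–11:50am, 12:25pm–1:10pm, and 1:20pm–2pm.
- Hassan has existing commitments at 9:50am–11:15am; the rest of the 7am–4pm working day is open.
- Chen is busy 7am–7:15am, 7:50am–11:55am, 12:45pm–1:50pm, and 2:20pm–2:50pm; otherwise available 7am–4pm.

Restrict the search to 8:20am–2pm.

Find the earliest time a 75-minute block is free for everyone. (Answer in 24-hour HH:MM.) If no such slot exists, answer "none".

none

Nikolai free within 07:00–16:00: 08:35–12:25, 12:50–15:30.
Hassan free within 07:00–16:00: 07:00–09:50, 11:15–16:00.
Chen free within 07:00–16:00: 07:15–07:50, 11:55–12:45, 13:50–14:20, 14:50–16:00.
Farrukh ∩ Diego: 07:55–10:15, 13:55–14:45.
Farrukh ∩ Diego ∩ Nikolai: 08:35–10:15, 13:55–14:45.
Farrukh ∩ Diego ∩ Nikolai ∩ Jun: 08:35–08:50, 09:25–10:15, 13:55–14:00.
Farrukh ∩ Diego ∩ Nikolai ∩ Jun ∩ Hassan: 08:35–08:50, 09:25–09:50, 13:55–14:00.
Farrukh ∩ Diego ∩ Nikolai ∩ Jun ∩ Hassan ∩ Chen: 13:55–14:00.
Restricted to 08:20–14:00: 13:55–14:00.
Windows ≥ 75 min: (none).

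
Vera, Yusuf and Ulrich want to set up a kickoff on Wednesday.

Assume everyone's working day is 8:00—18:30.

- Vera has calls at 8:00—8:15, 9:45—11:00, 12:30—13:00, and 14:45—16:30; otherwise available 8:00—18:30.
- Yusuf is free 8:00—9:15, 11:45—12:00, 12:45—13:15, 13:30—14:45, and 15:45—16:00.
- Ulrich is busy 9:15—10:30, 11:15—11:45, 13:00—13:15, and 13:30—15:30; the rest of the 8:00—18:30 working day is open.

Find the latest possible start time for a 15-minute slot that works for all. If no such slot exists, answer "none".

Vera free within 08:00–18:30: 08:15–09:45, 11:00–12:30, 13:00–14:45, 16:30–18:30.
Ulrich free within 08:00–18:30: 08:00–09:15, 10:30–11:15, 11:45–13:00, 13:15–13:30, 15:30–18:30.
Vera ∩ Yusuf: 08:15–09:15, 11:45–12:00, 13:00–13:15, 13:30–14:45.
Vera ∩ Yusuf ∩ Ulrich: 08:15–09:15, 11:45–12:00.
Windows ≥ 15 min: 08:15–09:15, 11:45–12:00.
Latest start in the last window 11:45–12:00 is 12:00 − 15 min = 11:45.

11:45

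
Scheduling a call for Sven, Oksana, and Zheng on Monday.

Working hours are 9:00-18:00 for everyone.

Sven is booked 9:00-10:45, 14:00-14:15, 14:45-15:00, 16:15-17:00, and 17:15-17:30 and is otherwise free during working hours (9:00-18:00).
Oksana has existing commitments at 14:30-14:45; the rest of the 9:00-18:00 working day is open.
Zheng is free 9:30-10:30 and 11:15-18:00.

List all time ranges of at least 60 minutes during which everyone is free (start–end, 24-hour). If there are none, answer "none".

Sven free within 09:00–18:00: 10:45–14:00, 14:15–14:45, 15:00–16:15, 17:00–17:15, 17:30–18:00.
Oksana free within 09:00–18:00: 09:00–14:30, 14:45–18:00.
Sven ∩ Oksana: 10:45–14:00, 14:15–14:30, 15:00–16:15, 17:00–17:15, 17:30–18:00.
Sven ∩ Oksana ∩ Zheng: 11:15–14:00, 14:15–14:30, 15:00–16:15, 17:00–17:15, 17:30–18:00.
Windows ≥ 60 min: 11:15–14:00, 15:00–16:15.

11:15–14:00, 15:00–16:15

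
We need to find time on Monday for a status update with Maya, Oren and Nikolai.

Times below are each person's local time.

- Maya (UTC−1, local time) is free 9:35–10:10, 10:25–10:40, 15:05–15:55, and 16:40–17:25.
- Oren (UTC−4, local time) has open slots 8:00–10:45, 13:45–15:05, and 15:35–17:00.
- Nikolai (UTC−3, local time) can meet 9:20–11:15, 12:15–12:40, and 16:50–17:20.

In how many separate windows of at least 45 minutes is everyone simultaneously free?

Maya → UTC: 10:35–11:10, 11:25–11:40, 16:05–16:55, 17:40–18:25.
Oren → UTC: 12:00–14:45, 17:45–19:05, 19:35–21:00.
Nikolai → UTC: 12:20–14:15, 15:15–15:40, 19:50–20:20.
Maya ∩ Oren: 17:45–18:25.
Maya ∩ Oren ∩ Nikolai: (none).
Windows ≥ 45 min: (none).
That's 0 windows.

0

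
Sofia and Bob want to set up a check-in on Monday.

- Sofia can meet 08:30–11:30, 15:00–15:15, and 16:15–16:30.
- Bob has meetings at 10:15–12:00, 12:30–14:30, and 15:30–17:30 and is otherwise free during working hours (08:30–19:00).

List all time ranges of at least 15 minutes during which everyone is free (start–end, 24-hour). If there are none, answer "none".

08:30–10:15, 15:00–15:15

Bob free within 08:30–19:00: 08:30–10:15, 12:00–12:30, 14:30–15:30, 17:30–19:00.
Sofia ∩ Bob: 08:30–10:15, 15:00–15:15.
Windows ≥ 15 min: 08:30–10:15, 15:00–15:15.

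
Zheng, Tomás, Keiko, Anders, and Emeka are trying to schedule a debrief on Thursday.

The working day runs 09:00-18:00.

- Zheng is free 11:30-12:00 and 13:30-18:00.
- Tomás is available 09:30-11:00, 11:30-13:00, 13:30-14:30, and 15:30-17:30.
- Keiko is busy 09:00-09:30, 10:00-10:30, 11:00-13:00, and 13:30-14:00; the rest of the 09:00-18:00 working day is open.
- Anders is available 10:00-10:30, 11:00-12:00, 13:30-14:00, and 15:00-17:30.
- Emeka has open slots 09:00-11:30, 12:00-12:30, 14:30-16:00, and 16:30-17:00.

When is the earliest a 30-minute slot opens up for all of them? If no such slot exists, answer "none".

15:30

Keiko free within 09:00–18:00: 09:30–10:00, 10:30–11:00, 13:00–13:30, 14:00–18:00.
Zheng ∩ Tomás: 11:30–12:00, 13:30–14:30, 15:30–17:30.
Zheng ∩ Tomás ∩ Keiko: 14:00–14:30, 15:30–17:30.
Zheng ∩ Tomás ∩ Keiko ∩ Anders: 15:30–17:30.
Zheng ∩ Tomás ∩ Keiko ∩ Anders ∩ Emeka: 15:30–16:00, 16:30–17:00.
Windows ≥ 30 min: 15:30–16:00, 16:30–17:00.
Earliest such window starts at 15:30.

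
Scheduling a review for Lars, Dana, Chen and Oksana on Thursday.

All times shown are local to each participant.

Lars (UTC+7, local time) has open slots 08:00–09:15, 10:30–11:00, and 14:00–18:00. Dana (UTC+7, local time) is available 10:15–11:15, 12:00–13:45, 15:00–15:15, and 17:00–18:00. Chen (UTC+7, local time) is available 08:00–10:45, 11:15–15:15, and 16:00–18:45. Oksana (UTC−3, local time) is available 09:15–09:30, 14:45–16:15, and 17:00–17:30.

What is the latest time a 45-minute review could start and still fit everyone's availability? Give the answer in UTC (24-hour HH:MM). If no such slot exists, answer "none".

Lars → UTC: 01:00–02:15, 03:30–04:00, 07:00–11:00.
Dana → UTC: 03:15–04:15, 05:00–06:45, 08:00–08:15, 10:00–11:00.
Chen → UTC: 01:00–03:45, 04:15–08:15, 09:00–11:45.
Oksana → UTC: 12:15–12:30, 17:45–19:15, 20:00–20:30.
Lars ∩ Dana: 03:30–04:00, 08:00–08:15, 10:00–11:00.
Lars ∩ Dana ∩ Chen: 03:30–03:45, 08:00–08:15, 10:00–11:00.
Lars ∩ Dana ∩ Chen ∩ Oksana: (none).
Windows ≥ 45 min: (none).

none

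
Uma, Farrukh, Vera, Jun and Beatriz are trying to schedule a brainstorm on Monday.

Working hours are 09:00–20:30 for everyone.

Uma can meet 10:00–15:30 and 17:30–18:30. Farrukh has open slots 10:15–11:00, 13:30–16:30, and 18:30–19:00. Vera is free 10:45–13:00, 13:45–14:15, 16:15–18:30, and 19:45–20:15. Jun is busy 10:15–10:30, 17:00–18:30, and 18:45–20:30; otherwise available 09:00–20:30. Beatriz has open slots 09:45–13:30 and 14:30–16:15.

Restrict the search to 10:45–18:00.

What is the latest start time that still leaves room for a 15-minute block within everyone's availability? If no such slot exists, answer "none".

10:45

Jun free within 09:00–20:30: 09:00–10:15, 10:30–17:00, 18:30–18:45.
Uma ∩ Farrukh: 10:15–11:00, 13:30–15:30.
Uma ∩ Farrukh ∩ Vera: 10:45–11:00, 13:45–14:15.
Uma ∩ Farrukh ∩ Vera ∩ Jun: 10:45–11:00, 13:45–14:15.
Uma ∩ Farrukh ∩ Vera ∩ Jun ∩ Beatriz: 10:45–11:00.
Restricted to 10:45–18:00: 10:45–11:00.
Windows ≥ 15 min: 10:45–11:00.
Latest start in the last window 10:45–11:00 is 11:00 − 15 min = 10:45.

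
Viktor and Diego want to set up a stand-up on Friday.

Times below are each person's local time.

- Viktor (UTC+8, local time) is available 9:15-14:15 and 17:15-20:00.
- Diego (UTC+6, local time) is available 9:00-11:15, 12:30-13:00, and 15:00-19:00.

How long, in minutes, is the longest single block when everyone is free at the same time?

165 minutes

Viktor → UTC: 01:15–06:15, 09:15–12:00.
Diego → UTC: 03:00–05:15, 06:30–07:00, 09:00–13:00.
Viktor ∩ Diego: 03:00–05:15, 09:15–12:00.
Common window lengths: 135, 165 min; longest is 165.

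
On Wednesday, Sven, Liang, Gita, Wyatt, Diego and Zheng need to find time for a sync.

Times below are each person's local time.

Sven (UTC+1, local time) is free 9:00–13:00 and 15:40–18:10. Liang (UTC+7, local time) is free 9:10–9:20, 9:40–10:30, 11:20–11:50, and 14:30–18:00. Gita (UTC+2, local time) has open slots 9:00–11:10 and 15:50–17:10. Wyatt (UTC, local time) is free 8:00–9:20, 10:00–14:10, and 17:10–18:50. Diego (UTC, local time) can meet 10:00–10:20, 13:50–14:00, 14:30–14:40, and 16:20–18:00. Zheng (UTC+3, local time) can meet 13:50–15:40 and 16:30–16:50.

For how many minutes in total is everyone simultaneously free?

Sven → UTC: 08:00–12:00, 14:40–17:10.
Liang → UTC: 02:10–02:20, 02:40–03:30, 04:20–04:50, 07:30–11:00.
Gita → UTC: 07:00–09:10, 13:50–15:10.
Wyatt → UTC: 08:00–09:20, 10:00–14:10, 17:10–18:50.
Diego → UTC: 10:00–10:20, 13:50–14:00, 14:30–14:40, 16:20–18:00.
Zheng → UTC: 10:50–12:40, 13:30–13:50.
Sven ∩ Liang: 08:00–11:00.
Sven ∩ Liang ∩ Gita: 08:00–09:10.
Sven ∩ Liang ∩ Gita ∩ Wyatt: 08:00–09:10.
Sven ∩ Liang ∩ Gita ∩ Wyatt ∩ Diego: (none).
Sven ∩ Liang ∩ Gita ∩ Wyatt ∩ Diego ∩ Zheng: (none).
Total common minutes: 0.

0 minutes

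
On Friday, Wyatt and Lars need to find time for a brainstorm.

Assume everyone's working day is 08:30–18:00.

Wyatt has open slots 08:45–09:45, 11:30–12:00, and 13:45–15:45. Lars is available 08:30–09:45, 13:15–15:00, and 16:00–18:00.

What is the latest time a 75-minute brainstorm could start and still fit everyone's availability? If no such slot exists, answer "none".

Wyatt ∩ Lars: 08:45–09:45, 13:45–15:00.
Windows ≥ 75 min: 13:45–15:00.
Latest start in the last window 13:45–15:00 is 15:00 − 75 min = 13:45.

13:45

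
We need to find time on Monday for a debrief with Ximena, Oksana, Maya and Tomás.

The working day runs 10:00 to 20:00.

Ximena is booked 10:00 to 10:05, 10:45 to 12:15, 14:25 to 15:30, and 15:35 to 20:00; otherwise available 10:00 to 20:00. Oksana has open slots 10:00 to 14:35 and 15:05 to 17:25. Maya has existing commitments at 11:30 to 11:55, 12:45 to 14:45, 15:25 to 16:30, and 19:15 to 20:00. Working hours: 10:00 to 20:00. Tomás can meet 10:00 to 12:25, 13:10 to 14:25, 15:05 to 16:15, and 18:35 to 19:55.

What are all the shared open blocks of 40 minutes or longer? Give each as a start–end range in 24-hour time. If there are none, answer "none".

Ximena free within 10:00–20:00: 10:05–10:45, 12:15–14:25, 15:30–15:35.
Maya free within 10:00–20:00: 10:00–11:30, 11:55–12:45, 14:45–15:25, 16:30–19:15.
Ximena ∩ Oksana: 10:05–10:45, 12:15–14:25, 15:30–15:35.
Ximena ∩ Oksana ∩ Maya: 10:05–10:45, 12:15–12:45.
Ximena ∩ Oksana ∩ Maya ∩ Tomás: 10:05–10:45, 12:15–12:25.
Windows ≥ 40 min: 10:05–10:45.

10:05–10:45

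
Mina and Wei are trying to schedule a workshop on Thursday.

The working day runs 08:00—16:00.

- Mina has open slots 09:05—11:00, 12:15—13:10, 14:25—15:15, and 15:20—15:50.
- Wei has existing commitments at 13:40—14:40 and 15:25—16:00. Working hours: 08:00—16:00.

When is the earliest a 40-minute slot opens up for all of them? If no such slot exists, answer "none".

09:05

Wei free within 08:00–16:00: 08:00–13:40, 14:40–15:25.
Mina ∩ Wei: 09:05–11:00, 12:15–13:10, 14:40–15:15, 15:20–15:25.
Windows ≥ 40 min: 09:05–11:00, 12:15–13:10.
Earliest such window starts at 09:05.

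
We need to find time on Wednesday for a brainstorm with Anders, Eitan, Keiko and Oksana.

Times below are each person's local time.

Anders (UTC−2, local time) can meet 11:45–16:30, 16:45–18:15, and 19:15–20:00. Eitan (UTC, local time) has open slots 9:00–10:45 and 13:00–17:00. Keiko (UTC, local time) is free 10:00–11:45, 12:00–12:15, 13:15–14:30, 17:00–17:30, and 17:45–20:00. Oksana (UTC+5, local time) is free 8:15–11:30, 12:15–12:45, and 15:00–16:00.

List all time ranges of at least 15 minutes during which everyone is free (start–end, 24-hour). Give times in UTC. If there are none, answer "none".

Anders → UTC: 13:45–18:30, 18:45–20:15, 21:15–22:00.
Eitan → UTC: 09:00–10:45, 13:00–17:00.
Keiko → UTC: 10:00–11:45, 12:00–12:15, 13:15–14:30, 17:00–17:30, 17:45–20:00.
Oksana → UTC: 03:15–06:30, 07:15–07:45, 10:00–11:00.
Anders ∩ Eitan: 13:45–17:00.
Anders ∩ Eitan ∩ Keiko: 13:45–14:30.
Anders ∩ Eitan ∩ Keiko ∩ Oksana: (none).
Windows ≥ 15 min: (none).

none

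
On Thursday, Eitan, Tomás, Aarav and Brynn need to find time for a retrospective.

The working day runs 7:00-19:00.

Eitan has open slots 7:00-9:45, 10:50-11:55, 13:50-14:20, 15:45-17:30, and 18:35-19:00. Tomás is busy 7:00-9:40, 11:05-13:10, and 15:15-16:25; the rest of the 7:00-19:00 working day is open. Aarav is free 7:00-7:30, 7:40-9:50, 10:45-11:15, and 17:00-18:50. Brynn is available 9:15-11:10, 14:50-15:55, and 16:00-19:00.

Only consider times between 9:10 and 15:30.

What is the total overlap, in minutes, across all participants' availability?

20 minutes

Tomás free within 07:00–19:00: 09:40–11:05, 13:10–15:15, 16:25–19:00.
Eitan ∩ Tomás: 09:40–09:45, 10:50–11:05, 13:50–14:20, 16:25–17:30, 18:35–19:00.
Eitan ∩ Tomás ∩ Aarav: 09:40–09:45, 10:50–11:05, 17:00–17:30, 18:35–18:50.
Eitan ∩ Tomás ∩ Aarav ∩ Brynn: 09:40–09:45, 10:50–11:05, 17:00–17:30, 18:35–18:50.
Restricted to 09:10–15:30: 09:40–09:45, 10:50–11:05.
Total common minutes: 5 + 15 = 20.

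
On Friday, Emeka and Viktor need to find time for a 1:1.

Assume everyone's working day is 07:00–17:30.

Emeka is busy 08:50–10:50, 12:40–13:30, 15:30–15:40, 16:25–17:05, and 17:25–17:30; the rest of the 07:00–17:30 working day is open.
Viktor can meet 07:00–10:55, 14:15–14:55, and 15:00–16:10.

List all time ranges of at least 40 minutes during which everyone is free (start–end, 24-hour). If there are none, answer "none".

07:00–08:50, 14:15–14:55

Emeka free within 07:00–17:30: 07:00–08:50, 10:50–12:40, 13:30–15:30, 15:40–16:25, 17:05–17:25.
Emeka ∩ Viktor: 07:00–08:50, 10:50–10:55, 14:15–14:55, 15:00–15:30, 15:40–16:10.
Windows ≥ 40 min: 07:00–08:50, 14:15–14:55.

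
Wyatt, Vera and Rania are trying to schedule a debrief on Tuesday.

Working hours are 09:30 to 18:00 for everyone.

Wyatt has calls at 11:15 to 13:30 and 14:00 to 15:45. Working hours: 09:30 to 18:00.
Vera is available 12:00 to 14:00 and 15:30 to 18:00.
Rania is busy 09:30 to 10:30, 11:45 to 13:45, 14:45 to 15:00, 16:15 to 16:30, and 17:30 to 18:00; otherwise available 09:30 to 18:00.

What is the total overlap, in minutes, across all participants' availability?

105 minutes

Wyatt free within 09:30–18:00: 09:30–11:15, 13:30–14:00, 15:45–18:00.
Rania free within 09:30–18:00: 10:30–11:45, 13:45–14:45, 15:00–16:15, 16:30–17:30.
Wyatt ∩ Vera: 13:30–14:00, 15:45–18:00.
Wyatt ∩ Vera ∩ Rania: 13:45–14:00, 15:45–16:15, 16:30–17:30.
Total common minutes: 15 + 30 + 60 = 105.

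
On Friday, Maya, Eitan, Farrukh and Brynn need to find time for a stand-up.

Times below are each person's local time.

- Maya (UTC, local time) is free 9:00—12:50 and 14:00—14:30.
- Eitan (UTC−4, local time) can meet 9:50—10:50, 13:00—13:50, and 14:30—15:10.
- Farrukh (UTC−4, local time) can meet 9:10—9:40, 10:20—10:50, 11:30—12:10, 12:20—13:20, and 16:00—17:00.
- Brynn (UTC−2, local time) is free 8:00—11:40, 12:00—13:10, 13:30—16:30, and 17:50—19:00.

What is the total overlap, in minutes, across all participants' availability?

10 minutes

Maya → UTC: 09:00–12:50, 14:00–14:30.
Eitan → UTC: 13:50–14:50, 17:00–17:50, 18:30–19:10.
Farrukh → UTC: 13:10–13:40, 14:20–14:50, 15:30–16:10, 16:20–17:20, 20:00–21:00.
Brynn → UTC: 10:00–13:40, 14:00–15:10, 15:30–18:30, 19:50–21:00.
Maya ∩ Eitan: 14:00–14:30.
Maya ∩ Eitan ∩ Farrukh: 14:20–14:30.
Maya ∩ Eitan ∩ Farrukh ∩ Brynn: 14:20–14:30.
Total common minutes: 10.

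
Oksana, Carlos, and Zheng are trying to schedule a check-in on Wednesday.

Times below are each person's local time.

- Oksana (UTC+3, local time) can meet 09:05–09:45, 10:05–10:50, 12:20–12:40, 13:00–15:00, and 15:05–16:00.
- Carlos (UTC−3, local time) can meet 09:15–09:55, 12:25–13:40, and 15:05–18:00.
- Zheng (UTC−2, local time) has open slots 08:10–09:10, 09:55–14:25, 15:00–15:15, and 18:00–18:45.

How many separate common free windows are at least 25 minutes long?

1

Oksana → UTC: 06:05–06:45, 07:05–07:50, 09:20–09:40, 10:00–12:00, 12:05–13:00.
Carlos → UTC: 12:15–12:55, 15:25–16:40, 18:05–21:00.
Zheng → UTC: 10:10–11:10, 11:55–16:25, 17:00–17:15, 20:00–20:45.
Oksana ∩ Carlos: 12:15–12:55.
Oksana ∩ Carlos ∩ Zheng: 12:15–12:55.
Windows ≥ 25 min: 12:15–12:55.
That's 1 window.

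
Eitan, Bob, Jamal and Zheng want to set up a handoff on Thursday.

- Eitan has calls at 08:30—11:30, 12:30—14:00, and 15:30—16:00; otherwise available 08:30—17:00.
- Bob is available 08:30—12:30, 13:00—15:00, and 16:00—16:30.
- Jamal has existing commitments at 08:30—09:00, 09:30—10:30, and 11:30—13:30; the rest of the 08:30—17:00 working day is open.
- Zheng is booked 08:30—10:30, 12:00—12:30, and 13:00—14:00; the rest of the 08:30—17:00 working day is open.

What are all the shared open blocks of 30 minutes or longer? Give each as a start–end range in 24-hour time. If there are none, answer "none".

Eitan free within 08:30–17:00: 11:30–12:30, 14:00–15:30, 16:00–17:00.
Jamal free within 08:30–17:00: 09:00–09:30, 10:30–11:30, 13:30–17:00.
Zheng free within 08:30–17:00: 10:30–12:00, 12:30–13:00, 14:00–17:00.
Eitan ∩ Bob: 11:30–12:30, 14:00–15:00, 16:00–16:30.
Eitan ∩ Bob ∩ Jamal: 14:00–15:00, 16:00–16:30.
Eitan ∩ Bob ∩ Jamal ∩ Zheng: 14:00–15:00, 16:00–16:30.
Windows ≥ 30 min: 14:00–15:00, 16:00–16:30.

14:00–15:00, 16:00–16:30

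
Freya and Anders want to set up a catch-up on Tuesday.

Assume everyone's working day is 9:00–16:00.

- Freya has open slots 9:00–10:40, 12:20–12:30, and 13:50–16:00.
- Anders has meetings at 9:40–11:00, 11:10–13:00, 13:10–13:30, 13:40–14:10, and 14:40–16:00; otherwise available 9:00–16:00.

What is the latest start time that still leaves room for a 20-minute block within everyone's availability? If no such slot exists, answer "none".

Anders free within 09:00–16:00: 09:00–09:40, 11:00–11:10, 13:00–13:10, 13:30–13:40, 14:10–14:40.
Freya ∩ Anders: 09:00–09:40, 14:10–14:40.
Windows ≥ 20 min: 09:00–09:40, 14:10–14:40.
Latest start in the last window 14:10–14:40 is 14:40 − 20 min = 14:20.

14:20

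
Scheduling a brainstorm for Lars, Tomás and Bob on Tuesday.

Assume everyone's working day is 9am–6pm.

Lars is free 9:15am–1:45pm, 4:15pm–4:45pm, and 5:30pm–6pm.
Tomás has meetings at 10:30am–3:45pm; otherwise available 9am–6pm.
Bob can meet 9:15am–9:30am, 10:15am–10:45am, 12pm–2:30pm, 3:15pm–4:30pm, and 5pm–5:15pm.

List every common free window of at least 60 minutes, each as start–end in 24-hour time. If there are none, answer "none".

Tomás free within 09:00–18:00: 09:00–10:30, 15:45–18:00.
Lars ∩ Tomás: 09:15–10:30, 16:15–16:45, 17:30–18:00.
Lars ∩ Tomás ∩ Bob: 09:15–09:30, 10:15–10:30, 16:15–16:30.
Windows ≥ 60 min: (none).

none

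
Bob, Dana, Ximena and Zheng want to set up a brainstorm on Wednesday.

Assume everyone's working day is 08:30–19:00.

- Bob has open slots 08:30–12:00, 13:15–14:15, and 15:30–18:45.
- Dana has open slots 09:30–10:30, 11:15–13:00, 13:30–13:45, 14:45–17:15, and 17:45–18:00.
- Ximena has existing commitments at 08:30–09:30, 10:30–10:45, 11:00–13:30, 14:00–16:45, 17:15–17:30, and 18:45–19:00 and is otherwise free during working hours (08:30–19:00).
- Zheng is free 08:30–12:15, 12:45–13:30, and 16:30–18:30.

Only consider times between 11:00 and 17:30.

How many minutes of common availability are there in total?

Ximena free within 08:30–19:00: 09:30–10:30, 10:45–11:00, 13:30–14:00, 16:45–17:15, 17:30–18:45.
Bob ∩ Dana: 09:30–10:30, 11:15–12:00, 13:30–13:45, 15:30–17:15, 17:45–18:00.
Bob ∩ Dana ∩ Ximena: 09:30–10:30, 13:30–13:45, 16:45–17:15, 17:45–18:00.
Bob ∩ Dana ∩ Ximena ∩ Zheng: 09:30–10:30, 16:45–17:15, 17:45–18:00.
Restricted to 11:00–17:30: 16:45–17:15.
Total common minutes: 30.

30 minutes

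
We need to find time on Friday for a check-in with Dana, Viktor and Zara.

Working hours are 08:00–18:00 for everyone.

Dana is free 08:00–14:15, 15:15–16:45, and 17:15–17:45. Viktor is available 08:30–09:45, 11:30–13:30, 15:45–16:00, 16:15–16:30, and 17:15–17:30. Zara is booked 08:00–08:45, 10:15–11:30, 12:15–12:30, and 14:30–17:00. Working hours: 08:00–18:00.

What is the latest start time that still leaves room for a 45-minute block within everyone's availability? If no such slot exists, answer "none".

12:45

Zara free within 08:00–18:00: 08:45–10:15, 11:30–12:15, 12:30–14:30, 17:00–18:00.
Dana ∩ Viktor: 08:30–09:45, 11:30–13:30, 15:45–16:00, 16:15–16:30, 17:15–17:30.
Dana ∩ Viktor ∩ Zara: 08:45–09:45, 11:30–12:15, 12:30–13:30, 17:15–17:30.
Windows ≥ 45 min: 08:45–09:45, 11:30–12:15, 12:30–13:30.
Latest start in the last window 12:30–13:30 is 13:30 − 45 min = 12:45.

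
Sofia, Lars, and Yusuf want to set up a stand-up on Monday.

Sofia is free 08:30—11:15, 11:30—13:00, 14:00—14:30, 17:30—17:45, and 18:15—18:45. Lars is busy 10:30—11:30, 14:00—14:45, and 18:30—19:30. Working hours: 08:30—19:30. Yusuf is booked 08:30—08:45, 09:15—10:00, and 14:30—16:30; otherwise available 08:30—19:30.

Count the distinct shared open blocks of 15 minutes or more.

5

Lars free within 08:30–19:30: 08:30–10:30, 11:30–14:00, 14:45–18:30.
Yusuf free within 08:30–19:30: 08:45–09:15, 10:00–14:30, 16:30–19:30.
Sofia ∩ Lars: 08:30–10:30, 11:30–13:00, 17:30–17:45, 18:15–18:30.
Sofia ∩ Lars ∩ Yusuf: 08:45–09:15, 10:00–10:30, 11:30–13:00, 17:30–17:45, 18:15–18:30.
Windows ≥ 15 min: 08:45–09:15, 10:00–10:30, 11:30–13:00, 17:30–17:45, 18:15–18:30.
That's 5 windows.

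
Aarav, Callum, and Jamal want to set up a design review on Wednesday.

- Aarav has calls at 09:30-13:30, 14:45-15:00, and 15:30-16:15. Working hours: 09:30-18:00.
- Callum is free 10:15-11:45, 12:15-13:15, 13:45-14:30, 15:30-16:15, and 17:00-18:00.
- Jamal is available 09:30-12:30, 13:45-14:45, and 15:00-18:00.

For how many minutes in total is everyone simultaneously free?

Aarav free within 09:30–18:00: 13:30–14:45, 15:00–15:30, 16:15–18:00.
Aarav ∩ Callum: 13:45–14:30, 17:00–18:00.
Aarav ∩ Callum ∩ Jamal: 13:45–14:30, 17:00–18:00.
Total common minutes: 45 + 60 = 105.

105 minutes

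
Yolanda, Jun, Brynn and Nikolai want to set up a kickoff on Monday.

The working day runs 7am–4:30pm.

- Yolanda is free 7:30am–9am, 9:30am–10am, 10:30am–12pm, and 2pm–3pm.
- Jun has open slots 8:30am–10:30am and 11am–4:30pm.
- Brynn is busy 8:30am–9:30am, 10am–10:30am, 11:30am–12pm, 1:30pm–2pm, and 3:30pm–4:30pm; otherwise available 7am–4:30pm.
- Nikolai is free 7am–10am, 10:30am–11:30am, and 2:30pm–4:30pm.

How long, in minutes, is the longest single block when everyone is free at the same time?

Brynn free within 07:00–16:30: 07:00–08:30, 09:30–10:00, 10:30–11:30, 12:00–13:30, 14:00–15:30.
Yolanda ∩ Jun: 08:30–09:00, 09:30–10:00, 11:00–12:00, 14:00–15:00.
Yolanda ∩ Jun ∩ Brynn: 09:30–10:00, 11:00–11:30, 14:00–15:00.
Yolanda ∩ Jun ∩ Brynn ∩ Nikolai: 09:30–10:00, 11:00–11:30, 14:30–15:00.
Common window lengths: 30, 30, 30 min; longest is 30.

30 minutes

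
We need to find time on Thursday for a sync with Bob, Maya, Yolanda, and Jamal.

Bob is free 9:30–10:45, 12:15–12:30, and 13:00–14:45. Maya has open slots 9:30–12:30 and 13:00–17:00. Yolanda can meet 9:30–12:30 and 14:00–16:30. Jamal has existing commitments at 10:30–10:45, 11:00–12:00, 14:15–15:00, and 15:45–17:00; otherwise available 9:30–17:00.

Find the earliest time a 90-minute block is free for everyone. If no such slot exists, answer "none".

none

Jamal free within 09:30–17:00: 09:30–10:30, 10:45–11:00, 12:00–14:15, 15:00–15:45.
Bob ∩ Maya: 09:30–10:45, 12:15–12:30, 13:00–14:45.
Bob ∩ Maya ∩ Yolanda: 09:30–10:45, 12:15–12:30, 14:00–14:45.
Bob ∩ Maya ∩ Yolanda ∩ Jamal: 09:30–10:30, 12:15–12:30, 14:00–14:15.
Windows ≥ 90 min: (none).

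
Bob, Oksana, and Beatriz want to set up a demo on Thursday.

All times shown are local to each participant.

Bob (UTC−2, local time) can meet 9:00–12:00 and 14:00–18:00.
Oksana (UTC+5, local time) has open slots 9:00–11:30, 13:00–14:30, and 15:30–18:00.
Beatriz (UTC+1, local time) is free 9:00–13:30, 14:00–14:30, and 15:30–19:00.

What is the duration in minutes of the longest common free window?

Bob → UTC: 11:00–14:00, 16:00–20:00.
Oksana → UTC: 04:00–06:30, 08:00–09:30, 10:30–13:00.
Beatriz → UTC: 08:00–12:30, 13:00–13:30, 14:30–18:00.
Bob ∩ Oksana: 11:00–13:00.
Bob ∩ Oksana ∩ Beatriz: 11:00–12:30.
Single common window of 90 minutes.

90 minutes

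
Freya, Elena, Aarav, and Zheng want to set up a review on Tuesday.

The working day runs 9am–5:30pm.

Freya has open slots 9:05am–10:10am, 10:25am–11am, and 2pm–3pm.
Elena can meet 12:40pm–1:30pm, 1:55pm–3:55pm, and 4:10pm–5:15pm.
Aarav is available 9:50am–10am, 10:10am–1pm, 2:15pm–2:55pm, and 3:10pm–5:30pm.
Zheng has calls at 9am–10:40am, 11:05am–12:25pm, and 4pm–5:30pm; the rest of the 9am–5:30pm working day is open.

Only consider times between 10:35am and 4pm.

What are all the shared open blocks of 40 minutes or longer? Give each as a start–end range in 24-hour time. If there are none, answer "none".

Zheng free within 09:00–17:30: 10:40–11:05, 12:25–16:00.
Freya ∩ Elena: 14:00–15:00.
Freya ∩ Elena ∩ Aarav: 14:15–14:55.
Freya ∩ Elena ∩ Aarav ∩ Zheng: 14:15–14:55.
Restricted to 10:35–16:00: 14:15–14:55.
Windows ≥ 40 min: 14:15–14:55.

14:15–14:55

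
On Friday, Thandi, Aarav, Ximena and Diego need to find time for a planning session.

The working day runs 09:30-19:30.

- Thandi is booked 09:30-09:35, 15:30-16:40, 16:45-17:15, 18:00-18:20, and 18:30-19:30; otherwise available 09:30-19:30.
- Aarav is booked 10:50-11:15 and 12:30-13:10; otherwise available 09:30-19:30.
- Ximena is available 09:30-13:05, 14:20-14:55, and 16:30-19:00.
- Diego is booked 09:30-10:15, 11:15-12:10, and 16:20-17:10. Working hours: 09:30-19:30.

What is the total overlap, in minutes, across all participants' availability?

145 minutes

Thandi free within 09:30–19:30: 09:35–15:30, 16:40–16:45, 17:15–18:00, 18:20–18:30.
Aarav free within 09:30–19:30: 09:30–10:50, 11:15–12:30, 13:10–19:30.
Diego free within 09:30–19:30: 10:15–11:15, 12:10–16:20, 17:10–19:30.
Thandi ∩ Aarav: 09:35–10:50, 11:15–12:30, 13:10–15:30, 16:40–16:45, 17:15–18:00, 18:20–18:30.
Thandi ∩ Aarav ∩ Ximena: 09:35–10:50, 11:15–12:30, 14:20–14:55, 16:40–16:45, 17:15–18:00, 18:20–18:30.
Thandi ∩ Aarav ∩ Ximena ∩ Diego: 10:15–10:50, 12:10–12:30, 14:20–14:55, 17:15–18:00, 18:20–18:30.
Total common minutes: 35 + 20 + 35 + 45 + 10 = 145.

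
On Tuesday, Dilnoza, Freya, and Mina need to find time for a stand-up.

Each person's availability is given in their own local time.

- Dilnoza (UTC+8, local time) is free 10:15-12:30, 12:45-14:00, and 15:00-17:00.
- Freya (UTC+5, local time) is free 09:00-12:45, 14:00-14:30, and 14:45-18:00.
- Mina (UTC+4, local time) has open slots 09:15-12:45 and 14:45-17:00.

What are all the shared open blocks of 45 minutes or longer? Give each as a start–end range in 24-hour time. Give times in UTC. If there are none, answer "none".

Dilnoza → UTC: 02:15–04:30, 04:45–06:00, 07:00–09:00.
Freya → UTC: 04:00–07:45, 09:00–09:30, 09:45–13:00.
Mina → UTC: 05:15–08:45, 10:45–13:00.
Dilnoza ∩ Freya: 04:00–04:30, 04:45–06:00, 07:00–07:45.
Dilnoza ∩ Freya ∩ Mina: 05:15–06:00, 07:00–07:45.
Windows ≥ 45 min: 05:15–06:00, 07:00–07:45.

05:15–06:00, 07:00–07:45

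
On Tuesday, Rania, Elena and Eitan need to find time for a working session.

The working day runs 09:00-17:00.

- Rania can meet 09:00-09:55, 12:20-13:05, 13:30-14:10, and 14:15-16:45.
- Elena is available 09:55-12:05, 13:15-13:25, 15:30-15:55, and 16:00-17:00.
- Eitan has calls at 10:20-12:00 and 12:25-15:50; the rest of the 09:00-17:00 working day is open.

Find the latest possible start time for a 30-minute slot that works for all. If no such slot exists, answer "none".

16:15

Eitan free within 09:00–17:00: 09:00–10:20, 12:00–12:25, 15:50–17:00.
Rania ∩ Elena: 15:30–15:55, 16:00–16:45.
Rania ∩ Elena ∩ Eitan: 15:50–15:55, 16:00–16:45.
Windows ≥ 30 min: 16:00–16:45.
Latest start in the last window 16:00–16:45 is 16:45 − 30 min = 16:15.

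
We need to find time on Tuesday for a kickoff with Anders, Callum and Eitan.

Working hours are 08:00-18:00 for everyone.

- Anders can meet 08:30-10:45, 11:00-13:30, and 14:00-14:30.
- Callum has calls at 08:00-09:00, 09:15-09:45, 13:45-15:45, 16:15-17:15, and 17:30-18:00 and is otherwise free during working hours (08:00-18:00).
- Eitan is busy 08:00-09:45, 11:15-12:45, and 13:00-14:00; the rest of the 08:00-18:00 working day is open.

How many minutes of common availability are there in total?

Callum free within 08:00–18:00: 09:00–09:15, 09:45–13:45, 15:45–16:15, 17:15–17:30.
Eitan free within 08:00–18:00: 09:45–11:15, 12:45–13:00, 14:00–18:00.
Anders ∩ Callum: 09:00–09:15, 09:45–10:45, 11:00–13:30.
Anders ∩ Callum ∩ Eitan: 09:45–10:45, 11:00–11:15, 12:45–13:00.
Total common minutes: 60 + 15 + 15 = 90.

90 minutes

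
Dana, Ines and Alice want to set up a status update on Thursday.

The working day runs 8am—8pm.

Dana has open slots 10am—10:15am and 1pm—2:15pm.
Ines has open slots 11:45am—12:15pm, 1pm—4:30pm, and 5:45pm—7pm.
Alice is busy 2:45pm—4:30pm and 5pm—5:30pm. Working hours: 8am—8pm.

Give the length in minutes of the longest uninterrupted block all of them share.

75 minutes

Alice free within 08:00–20:00: 08:00–14:45, 16:30–17:00, 17:30–20:00.
Dana ∩ Ines: 13:00–14:15.
Dana ∩ Ines ∩ Alice: 13:00–14:15.
Single common window of 75 minutes.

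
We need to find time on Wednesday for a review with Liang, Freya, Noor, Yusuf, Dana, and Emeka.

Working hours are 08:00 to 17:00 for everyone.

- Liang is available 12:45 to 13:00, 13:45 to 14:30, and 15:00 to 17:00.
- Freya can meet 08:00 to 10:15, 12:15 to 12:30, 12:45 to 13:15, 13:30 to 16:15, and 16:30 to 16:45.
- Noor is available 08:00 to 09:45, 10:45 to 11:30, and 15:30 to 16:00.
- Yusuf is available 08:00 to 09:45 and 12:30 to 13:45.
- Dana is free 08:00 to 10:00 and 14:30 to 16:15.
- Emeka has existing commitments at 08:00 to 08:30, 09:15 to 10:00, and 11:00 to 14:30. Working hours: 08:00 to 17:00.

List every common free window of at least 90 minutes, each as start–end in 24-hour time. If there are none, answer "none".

Emeka free within 08:00–17:00: 08:30–09:15, 10:00–11:00, 14:30–17:00.
Liang ∩ Freya: 12:45–13:00, 13:45–14:30, 15:00–16:15, 16:30–16:45.
Liang ∩ Freya ∩ Noor: 15:30–16:00.
Liang ∩ Freya ∩ Noor ∩ Yusuf: (none).
Liang ∩ Freya ∩ Noor ∩ Yusuf ∩ Dana: (none).
Liang ∩ Freya ∩ Noor ∩ Yusuf ∩ Dana ∩ Emeka: (none).
Windows ≥ 90 min: (none).

none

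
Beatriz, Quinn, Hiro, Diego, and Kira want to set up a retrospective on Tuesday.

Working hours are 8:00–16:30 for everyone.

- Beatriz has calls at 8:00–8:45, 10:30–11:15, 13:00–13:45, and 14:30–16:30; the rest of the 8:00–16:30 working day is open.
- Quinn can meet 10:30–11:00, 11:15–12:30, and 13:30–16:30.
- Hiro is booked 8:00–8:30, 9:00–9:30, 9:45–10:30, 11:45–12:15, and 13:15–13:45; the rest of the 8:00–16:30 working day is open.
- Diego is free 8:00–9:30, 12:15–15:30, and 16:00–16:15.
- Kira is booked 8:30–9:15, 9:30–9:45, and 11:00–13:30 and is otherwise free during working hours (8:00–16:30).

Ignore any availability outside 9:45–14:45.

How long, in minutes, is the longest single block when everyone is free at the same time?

Beatriz free within 08:00–16:30: 08:45–10:30, 11:15–13:00, 13:45–14:30.
Hiro free within 08:00–16:30: 08:30–09:00, 09:30–09:45, 10:30–11:45, 12:15–13:15, 13:45–16:30.
Kira free within 08:00–16:30: 08:00–08:30, 09:15–09:30, 09:45–11:00, 13:30–16:30.
Beatriz ∩ Quinn: 11:15–12:30, 13:45–14:30.
Beatriz ∩ Quinn ∩ Hiro: 11:15–11:45, 12:15–12:30, 13:45–14:30.
Beatriz ∩ Quinn ∩ Hiro ∩ Diego: 12:15–12:30, 13:45–14:30.
Beatriz ∩ Quinn ∩ Hiro ∩ Diego ∩ Kira: 13:45–14:30.
Restricted to 09:45–14:45: 13:45–14:30.
Single common window of 45 minutes.

45 minutes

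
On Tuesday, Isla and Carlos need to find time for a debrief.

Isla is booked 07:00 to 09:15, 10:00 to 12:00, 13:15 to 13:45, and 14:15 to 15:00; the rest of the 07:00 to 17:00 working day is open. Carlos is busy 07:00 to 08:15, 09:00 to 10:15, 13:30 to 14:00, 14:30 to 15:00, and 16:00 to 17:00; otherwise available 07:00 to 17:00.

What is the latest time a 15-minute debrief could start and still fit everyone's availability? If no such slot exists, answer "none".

Isla free within 07:00–17:00: 09:15–10:00, 12:00–13:15, 13:45–14:15, 15:00–17:00.
Carlos free within 07:00–17:00: 08:15–09:00, 10:15–13:30, 14:00–14:30, 15:00–16:00.
Isla ∩ Carlos: 12:00–13:15, 14:00–14:15, 15:00–16:00.
Windows ≥ 15 min: 12:00–13:15, 14:00–14:15, 15:00–16:00.
Latest start in the last window 15:00–16:00 is 16:00 − 15 min = 15:45.

15:45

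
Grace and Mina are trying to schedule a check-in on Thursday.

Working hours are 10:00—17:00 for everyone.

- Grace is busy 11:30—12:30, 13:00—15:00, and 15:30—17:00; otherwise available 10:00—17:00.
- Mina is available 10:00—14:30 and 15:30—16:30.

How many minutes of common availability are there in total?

Grace free within 10:00–17:00: 10:00–11:30, 12:30–13:00, 15:00–15:30.
Grace ∩ Mina: 10:00–11:30, 12:30–13:00.
Total common minutes: 90 + 30 = 120.

120 minutes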